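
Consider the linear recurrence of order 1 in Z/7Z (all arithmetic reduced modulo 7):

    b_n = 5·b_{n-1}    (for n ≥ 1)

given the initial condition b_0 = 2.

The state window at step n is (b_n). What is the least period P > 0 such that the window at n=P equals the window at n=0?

6

n=0: window = (2)
n=1: window = (3)
n=2: window = (1)
n=3: window = (5)
n=4: window = (4)
n=5: window = (6)
n=6: window = (2)
window at n=6 equals window at n=0 → period = 6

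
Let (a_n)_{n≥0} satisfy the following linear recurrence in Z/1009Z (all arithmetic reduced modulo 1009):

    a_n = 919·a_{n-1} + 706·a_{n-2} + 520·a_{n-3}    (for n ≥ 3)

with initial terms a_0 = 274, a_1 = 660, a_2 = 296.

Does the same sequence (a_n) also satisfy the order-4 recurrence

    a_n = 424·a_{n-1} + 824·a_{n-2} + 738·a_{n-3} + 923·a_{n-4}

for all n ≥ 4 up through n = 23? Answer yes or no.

no

Terms a_0..a_23: 274, 660, 296, 616, 308, 92, 772, 246, 647, 278, 696, 883, 507, 309, 254, 848, 335, 372, 248, 822, 929, 102, 558, 372
n=4: candidate gives 973, actual a_4 = 308 ✗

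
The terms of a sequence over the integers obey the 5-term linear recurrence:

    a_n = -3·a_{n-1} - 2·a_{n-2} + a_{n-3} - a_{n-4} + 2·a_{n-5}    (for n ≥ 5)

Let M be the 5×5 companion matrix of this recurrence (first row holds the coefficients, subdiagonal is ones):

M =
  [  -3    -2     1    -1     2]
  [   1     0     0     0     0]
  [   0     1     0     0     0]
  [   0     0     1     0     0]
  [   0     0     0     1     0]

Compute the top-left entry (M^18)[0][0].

(M^18)[0][0] is the top entry after applying M 18 times to the unit state (1, 0, 0, 0, 0). Equivalently it is h_{22} for the auxiliary sequence (h_n) obeying the same recurrence with h_4 = 1 and h_i = 0 for 0 ≤ i < 4:
h_5 = -3·1 + -2·0 + 1·0 + -1·0 + 2·0 = -3
h_6 = -3·-3 + -2·1 + 1·0 + -1·0 + 2·0 = 7
h_7 = -3·7 + -2·-3 + 1·1 + -1·0 + 2·0 = -14
h_8 = -3·-14 + -2·7 + 1·-3 + -1·1 + 2·0 = 24
h_9 = -3·24 + -2·-14 + 1·7 + -1·-3 + 2·1 = -32
h_10 = -3·-32 + -2·24 + 1·-14 + -1·7 + 2·-3 = 21
h_11 = -3·21 + -2·-32 + 1·24 + -1·-14 + 2·7 = 53
h_12 = -3·53 + -2·21 + 1·-32 + -1·24 + 2·-14 = -285
h_13 = -3·-285 + -2·53 + 1·21 + -1·-32 + 2·24 = 850
h_14 = -3·850 + -2·-285 + 1·53 + -1·21 + 2·-32 = -2012
h_15 = -3·-2012 + -2·850 + 1·-285 + -1·53 + 2·21 = 4040
h_16 = -3·4040 + -2·-2012 + 1·850 + -1·-285 + 2·53 = -6855
h_17 = -3·-6855 + -2·4040 + 1·-2012 + -1·850 + 2·-285 = 9053
h_18 = -3·9053 + -2·-6855 + 1·4040 + -1·-2012 + 2·850 = -5697
h_19 = -3·-5697 + -2·9053 + 1·-6855 + -1·4040 + 2·-2012 = -15934
h_20 = -3·-15934 + -2·-5697 + 1·9053 + -1·-6855 + 2·4040 = 83184
h_21 = -3·83184 + -2·-15934 + 1·-5697 + -1·9053 + 2·-6855 = -246144
h_22 = -3·-246144 + -2·83184 + 1·-15934 + -1·-5697 + 2·9053 = 579933

579933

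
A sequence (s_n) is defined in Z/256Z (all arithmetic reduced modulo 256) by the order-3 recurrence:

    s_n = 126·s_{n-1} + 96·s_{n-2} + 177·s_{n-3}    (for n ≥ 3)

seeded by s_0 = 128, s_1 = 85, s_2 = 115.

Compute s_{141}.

26

s_3 = 126·115 + 96·85 + 177·128 = 250
s_4 = 126·250 + 96·115 + 177·85 = 241
s_5 = 126·241 + 96·250 + 177·115 = 225
s_6 = 126·225 + 96·241 + 177·250 = 248
s_7 = 126·248 + 96·225 + 177·241 = 17
s_8 = 126·17 + 96·248 + 177·225 = 239
Continuing the recurrence:
  s_9 = 122;  s_10 = 109;  s_11 = 165;  s_12 = 112;  s_13 = 93;  s_14 = 219
  s_15 = 26;  s_16 = 57;  s_17 = 57;  s_18 = 104;  s_19 = 249;  s_20 = 247
  s_21 = 218;  s_22 = 21;  s_23 = 221;  s_24 = 96;  s_25 = 165;  s_26 = 3
  s_27 = 186;  s_28 = 193;  s_29 = 209;  s_30 = 216;  s_31 = 33;  s_32 = 191
  s_33 = 186;  s_34 = 253;  s_35 = 85;  s_36 = 80;  s_37 = 45;  s_38 = 235
  s_39 = 218;  s_40 = 137;  s_41 = 169;  s_42 = 72;  s_43 = 137;  s_44 = 71
  s_45 = 26;  s_46 = 37;  s_47 = 13;  s_48 = 64;  s_49 = 245;  s_50 = 147
  s_51 = 122;  s_52 = 145;  s_53 = 193;  s_54 = 184;  s_55 = 49;  s_56 = 143
  s_57 = 250;  s_58 = 141;  s_59 = 5;  s_60 = 48;  s_61 = 253;  s_62 = 251
  s_63 = 154;  s_64 = 217;  s_65 = 25;  s_66 = 40;  s_67 = 25;  s_68 = 151
  s_69 = 90;  s_70 = 53;  s_71 = 61;  s_72 = 32;  s_73 = 69;  s_74 = 35
  s_75 = 58;  s_76 = 97;  s_77 = 177;  s_78 = 152;  s_79 = 65;  s_80 = 95
  s_81 = 58;  s_82 = 29;  s_83 = 181;  s_84 = 16;  s_85 = 205;  s_86 = 11
  s_87 = 90;  s_88 = 41;  s_89 = 137;  s_90 = 8;  s_91 = 169;  s_92 = 231
  s_93 = 154;  s_94 = 69;  s_95 = 109;  s_96 = 0;  s_97 = 149;  s_98 = 179
  s_99 = 250;  s_100 = 49;  s_101 = 161;  s_102 = 120;  s_103 = 81;  s_104 = 47
  s_105 = 122;  s_106 = 173;  s_107 = 101;  s_108 = 240;  s_109 = 157;  s_110 = 27
  s_111 = 26;  s_112 = 121;  s_113 = 249;  s_114 = 232;  s_115 = 57;  s_116 = 55
  s_117 = 218;  s_118 = 85;  s_119 = 157;  s_120 = 224;  s_121 = 229;  s_122 = 67
  s_123 = 186;  s_124 = 1;  s_125 = 145;  s_126 = 88;  s_127 = 97;  s_128 = 255
  s_129 = 186;  s_130 = 61;  s_131 = 21;  s_132 = 208;  s_133 = 109;  s_134 = 43
  s_135 = 218;  s_136 = 201;  s_137 = 105;  s_138 = 200;  s_139 = 201
s_140 = 126·201 + 96·200 + 177·105 = 135
s_141 = 126·135 + 96·201 + 177·200 = 26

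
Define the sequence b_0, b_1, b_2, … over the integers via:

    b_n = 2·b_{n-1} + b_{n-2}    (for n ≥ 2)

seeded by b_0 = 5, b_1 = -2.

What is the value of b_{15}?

b_2 = 2·-2 + 1·5 = 1
b_3 = 2·1 + 1·-2 = 0
b_4 = 2·0 + 1·1 = 1
b_5 = 2·1 + 1·0 = 2
b_6 = 2·2 + 1·1 = 5
b_7 = 2·5 + 1·2 = 12
b_8 = 2·12 + 1·5 = 29
b_9 = 2·29 + 1·12 = 70
b_10 = 2·70 + 1·29 = 169
b_11 = 2·169 + 1·70 = 408
b_12 = 2·408 + 1·169 = 985
b_13 = 2·985 + 1·408 = 2378
b_14 = 2·2378 + 1·985 = 5741
b_15 = 2·5741 + 1·2378 = 13860

13860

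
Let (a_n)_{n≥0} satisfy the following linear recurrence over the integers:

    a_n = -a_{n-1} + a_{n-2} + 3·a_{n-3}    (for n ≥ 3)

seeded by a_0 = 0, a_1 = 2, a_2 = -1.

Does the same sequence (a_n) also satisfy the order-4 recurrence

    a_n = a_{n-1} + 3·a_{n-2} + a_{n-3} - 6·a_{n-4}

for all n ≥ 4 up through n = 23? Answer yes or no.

yes

Terms a_0..a_23: 0, 2, -1, 3, 2, -2, 13, -9, 16, 14, -25, 87, -70, 82, 109, -237, 592, -502, 383, 891, -2014, 4054, -3395, 1407
n=4: candidate gives 2, actual a_4 = 2 ✓
n=5: candidate gives -2, actual a_5 = -2 ✓
n=6: candidate gives 13, actual a_6 = 13 ✓
n=7: candidate gives -9, actual a_7 = -9 ✓
n=8: candidate gives 16, actual a_8 = 16 ✓
n=9: candidate gives 14, actual a_9 = 14 ✓
n=10: candidate gives -25, actual a_10 = -25 ✓
n=11: candidate gives 87, actual a_11 = 87 ✓
n=12: candidate gives -70, actual a_12 = -70 ✓
n=13: candidate gives 82, actual a_13 = 82 ✓
n=14: candidate gives 109, actual a_14 = 109 ✓
n=15: candidate gives -237, actual a_15 = -237 ✓
n=16: candidate gives 592, actual a_16 = 592 ✓
n=17: candidate gives -502, actual a_17 = -502 ✓
n=18: candidate gives 383, actual a_18 = 383 ✓
n=19: candidate gives 891, actual a_19 = 891 ✓
n=20: candidate gives -2014, actual a_20 = -2014 ✓
n=21: candidate gives 4054, actual a_21 = 4054 ✓
n=22: candidate gives -3395, actual a_22 = -3395 ✓
n=23: candidate gives 1407, actual a_23 = 1407 ✓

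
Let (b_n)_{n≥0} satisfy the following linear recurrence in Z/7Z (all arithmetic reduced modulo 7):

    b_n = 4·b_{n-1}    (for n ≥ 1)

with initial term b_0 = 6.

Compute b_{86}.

5

b_1 = 4·6 = 3
b_2 = 4·3 = 5
b_3 = 4·5 = 6
(b_3) = (6) = (b_0), so the sequence has period 3.
86 ≡ 2 (mod 3), hence b_86 = b_2 = 5.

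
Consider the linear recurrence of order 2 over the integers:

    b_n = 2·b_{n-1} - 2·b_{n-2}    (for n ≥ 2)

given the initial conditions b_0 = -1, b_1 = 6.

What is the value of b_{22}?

-14336

b_2 = 2·6 + -2·-1 = 14
b_3 = 2·14 + -2·6 = 16
b_4 = 2·16 + -2·14 = 4
b_5 = 2·4 + -2·16 = -24
b_6 = 2·-24 + -2·4 = -56
b_7 = 2·-56 + -2·-24 = -64
b_8 = 2·-64 + -2·-56 = -16
b_9 = 2·-16 + -2·-64 = 96
b_10 = 2·96 + -2·-16 = 224
b_11 = 2·224 + -2·96 = 256
b_12 = 2·256 + -2·224 = 64
b_13 = 2·64 + -2·256 = -384
b_14 = 2·-384 + -2·64 = -896
b_15 = 2·-896 + -2·-384 = -1024
b_16 = 2·-1024 + -2·-896 = -256
b_17 = 2·-256 + -2·-1024 = 1536
b_18 = 2·1536 + -2·-256 = 3584
b_19 = 2·3584 + -2·1536 = 4096
b_20 = 2·4096 + -2·3584 = 1024
b_21 = 2·1024 + -2·4096 = -6144
b_22 = 2·-6144 + -2·1024 = -14336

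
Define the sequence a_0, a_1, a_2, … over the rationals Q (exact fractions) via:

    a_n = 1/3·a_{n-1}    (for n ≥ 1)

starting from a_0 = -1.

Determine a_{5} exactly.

a_1 = 1/3·-1 = -1/3
a_2 = 1/3·-1/3 = -1/9
a_3 = 1/3·-1/9 = -1/27
a_4 = 1/3·-1/27 = -1/81
a_5 = 1/3·-1/81 = -1/243

-1/243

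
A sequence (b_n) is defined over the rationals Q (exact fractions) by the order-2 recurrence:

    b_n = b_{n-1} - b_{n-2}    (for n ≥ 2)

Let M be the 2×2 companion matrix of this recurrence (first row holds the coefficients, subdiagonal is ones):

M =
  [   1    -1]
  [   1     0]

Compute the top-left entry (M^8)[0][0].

(M^8)[0][0] is the top entry after applying M 8 times to the unit state (1, 0). Equivalently it is h_{9} for the auxiliary sequence (h_n) obeying the same recurrence with h_1 = 1 and h_i = 0 for 0 ≤ i < 1:
h_2 = 1·1 + -1·0 = 1
h_3 = 1·1 + -1·1 = 0
h_4 = 1·0 + -1·1 = -1
h_5 = 1·-1 + -1·0 = -1
h_6 = 1·-1 + -1·-1 = 0
h_7 = 1·0 + -1·-1 = 1
h_8 = 1·1 + -1·0 = 1
h_9 = 1·1 + -1·1 = 0

0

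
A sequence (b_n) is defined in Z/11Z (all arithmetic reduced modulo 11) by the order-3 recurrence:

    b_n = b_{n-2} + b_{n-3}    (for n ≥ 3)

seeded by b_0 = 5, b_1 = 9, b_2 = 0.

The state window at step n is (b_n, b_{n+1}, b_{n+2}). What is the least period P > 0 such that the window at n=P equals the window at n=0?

n=0: window = (5, 9, 0)
n=1: window = (9, 0, 3)
n=2: window = (0, 3, 9)
n=3: window = (3, 9, 3)
n=4: window = (9, 3, 1)
n=5: window = (3, 1, 1)
n=6: window = (1, 1, 4)
n=7: window = (1, 4, 2)
n=8: window = (4, 2, 5)
n=9: window = (2, 5, 6)
n=10: window = (5, 6, 7)
n=11: window = (6, 7, 0)
n=12: window = (7, 0, 2)
n=13: window = (0, 2, 7)
n=14: window = (2, 7, 2)
n=15: window = (7, 2, 9)
n=16: window = (2, 9, 9)
n=17: window = (9, 9, 0)
n=18: window = (9, 0, 7)
n=19: window = (0, 7, 9)
n=20: window = (7, 9, 7)
n=21: window = (9, 7, 5)
n=22: window = (7, 5, 5)
n=23: window = (5, 5, 1)
n=24: window = (5, 1, 10)
n=25: window = (1, 10, 6)
n=26: window = (10, 6, 0)
n=27: window = (6, 0, 5)
n=28: window = (0, 5, 6)
n=29: window = (5, 6, 5)
n=30: window = (6, 5, 0)
n=31: window = (5, 0, 0)
n=32: window = (0, 0, 5)
n=33: window = (0, 5, 0)
n=34: window = (5, 0, 5)
n=35: window = (0, 5, 5)
n=36: window = (5, 5, 5)
n=37: window = (5, 5, 10)
n=38: window = (5, 10, 10)
n=39: window = (10, 10, 4)
n=40: window = (10, 4, 9)
…
n=118: window = (3, 6, 5)
n=119: window = (6, 5, 9)
n=120: window = (5, 9, 0)
window at n=120 equals window at n=0 → period = 120

120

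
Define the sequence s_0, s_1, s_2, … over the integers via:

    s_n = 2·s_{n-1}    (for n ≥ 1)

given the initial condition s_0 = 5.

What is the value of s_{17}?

655360

s_1 = 2·5 = 10
s_2 = 2·10 = 20
s_3 = 2·20 = 40
s_4 = 2·40 = 80
s_5 = 2·80 = 160
s_6 = 2·160 = 320
s_7 = 2·320 = 640
s_8 = 2·640 = 1280
s_9 = 2·1280 = 2560
s_10 = 2·2560 = 5120
s_11 = 2·5120 = 10240
s_12 = 2·10240 = 20480
s_13 = 2·20480 = 40960
s_14 = 2·40960 = 81920
s_15 = 2·81920 = 163840
s_16 = 2·163840 = 327680
s_17 = 2·327680 = 655360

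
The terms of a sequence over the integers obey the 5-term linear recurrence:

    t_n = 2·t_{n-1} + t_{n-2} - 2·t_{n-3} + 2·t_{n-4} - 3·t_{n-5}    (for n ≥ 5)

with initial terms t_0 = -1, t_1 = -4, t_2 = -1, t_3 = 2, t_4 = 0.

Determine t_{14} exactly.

t_5 = 2·0 + 1·2 + -2·-1 + 2·-4 + -3·-1 = -1
t_6 = 2·-1 + 1·0 + -2·2 + 2·-1 + -3·-4 = 4
t_7 = 2·4 + 1·-1 + -2·0 + 2·2 + -3·-1 = 14
t_8 = 2·14 + 1·4 + -2·-1 + 2·0 + -3·2 = 28
t_9 = 2·28 + 1·14 + -2·4 + 2·-1 + -3·0 = 60
t_10 = 2·60 + 1·28 + -2·14 + 2·4 + -3·-1 = 131
t_11 = 2·131 + 1·60 + -2·28 + 2·14 + -3·4 = 282
t_12 = 2·282 + 1·131 + -2·60 + 2·28 + -3·14 = 589
t_13 = 2·589 + 1·282 + -2·131 + 2·60 + -3·28 = 1234
t_14 = 2·1234 + 1·589 + -2·282 + 2·131 + -3·60 = 2575

2575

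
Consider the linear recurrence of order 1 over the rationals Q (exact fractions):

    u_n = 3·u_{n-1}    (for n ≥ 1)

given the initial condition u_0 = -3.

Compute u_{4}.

u_1 = 3·-3 = -9
u_2 = 3·-9 = -27
u_3 = 3·-27 = -81
u_4 = 3·-81 = -243

-243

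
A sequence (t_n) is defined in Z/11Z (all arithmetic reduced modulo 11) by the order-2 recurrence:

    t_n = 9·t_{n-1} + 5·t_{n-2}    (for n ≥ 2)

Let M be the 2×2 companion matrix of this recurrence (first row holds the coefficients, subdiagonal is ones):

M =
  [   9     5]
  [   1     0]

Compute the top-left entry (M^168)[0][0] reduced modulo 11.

9

(M^168)[0][0] is the top entry after applying M 168 times to the unit state (1, 0). Equivalently it is h_{169} for the auxiliary sequence (h_n) obeying the same recurrence with h_1 = 1 and h_i = 0 for 0 ≤ i < 1:
h_2 = 9·1 + 5·0 = 9
h_3 = 9·9 + 5·1 = 9
h_4 = 9·9 + 5·9 = 5
h_5 = 9·5 + 5·9 = 2
h_6 = 9·2 + 5·5 = 10
h_7 = 9·10 + 5·2 = 1
h_8 = 9·1 + 5·10 = 4
h_9 = 9·4 + 5·1 = 8
h_10 = 9·8 + 5·4 = 4
h_11 = 9·4 + 5·8 = 10
h_12 = 9·10 + 5·4 = 0
h_13 = 9·0 + 5·10 = 6
h_14 = 9·6 + 5·0 = 10
h_15 = 9·10 + 5·6 = 10
h_16 = 9·10 + 5·10 = 8
h_17 = 9·8 + 5·10 = 1
h_18 = 9·1 + 5·8 = 5
h_19 = 9·5 + 5·1 = 6
h_20 = 9·6 + 5·5 = 2
h_21 = 9·2 + 5·6 = 4
h_22 = 9·4 + 5·2 = 2
h_23 = 9·2 + 5·4 = 5
h_24 = 9·5 + 5·2 = 0
h_25 = 9·0 + 5·5 = 3
h_26 = 9·3 + 5·0 = 5
h_27 = 9·5 + 5·3 = 5
h_28 = 9·5 + 5·5 = 4
h_29 = 9·4 + 5·5 = 6
h_30 = 9·6 + 5·4 = 8
h_31 = 9·8 + 5·6 = 3
h_32 = 9·3 + 5·8 = 1
h_33 = 9·1 + 5·3 = 2
h_34 = 9·2 + 5·1 = 1
h_35 = 9·1 + 5·2 = 8
h_36 = 9·8 + 5·1 = 0
h_37 = 9·0 + 5·8 = 7
h_38 = 9·7 + 5·0 = 8
h_39 = 9·8 + 5·7 = 8
h_40 = 9·8 + 5·8 = 2
h_41 = 9·2 + 5·8 = 3
h_42 = 9·3 + 5·2 = 4
h_43 = 9·4 + 5·3 = 7
h_44 = 9·7 + 5·4 = 6
h_45 = 9·6 + 5·7 = 1
h_46 = 9·1 + 5·6 = 6
h_47 = 9·6 + 5·1 = 4
h_48 = 9·4 + 5·6 = 0
h_49 = 9·0 + 5·4 = 9
h_50 = 9·9 + 5·0 = 4
h_51 = 9·4 + 5·9 = 4
h_52 = 9·4 + 5·4 = 1
h_53 = 9·1 + 5·4 = 7
h_54 = 9·7 + 5·1 = 2
h_55 = 9·2 + 5·7 = 9
h_56 = 9·9 + 5·2 = 3
h_57 = 9·3 + 5·9 = 6
h_58 = 9·6 + 5·3 = 3
h_59 = 9·3 + 5·6 = 2
h_60 = 9·2 + 5·3 = 0
h_61 = 9·0 + 5·2 = 10
h_62 = 9·10 + 5·0 = 2
h_63 = 9·2 + 5·10 = 2
h_64 = 9·2 + 5·2 = 6
h_65 = 9·6 + 5·2 = 9
h_66 = 9·9 + 5·6 = 1
h_67 = 9·1 + 5·9 = 10
h_68 = 9·10 + 5·1 = 7
h_69 = 9·7 + 5·10 = 3
h_70 = 9·3 + 5·7 = 7
h_71 = 9·7 + 5·3 = 1
h_72 = 9·1 + 5·7 = 0
h_73 = 9·0 + 5·1 = 5
h_74 = 9·5 + 5·0 = 1
h_75 = 9·1 + 5·5 = 1
h_76 = 9·1 + 5·1 = 3
h_77 = 9·3 + 5·1 = 10
h_78 = 9·10 + 5·3 = 6
h_79 = 9·6 + 5·10 = 5
h_80 = 9·5 + 5·6 = 9
h_81 = 9·9 + 5·5 = 7
h_82 = 9·7 + 5·9 = 9
h_83 = 9·9 + 5·7 = 6
h_84 = 9·6 + 5·9 = 0
h_85 = 9·0 + 5·6 = 8
h_86 = 9·8 + 5·0 = 6
h_87 = 9·6 + 5·8 = 6
h_88 = 9·6 + 5·6 = 7
h_89 = 9·7 + 5·6 = 5
h_90 = 9·5 + 5·7 = 3
h_91 = 9·3 + 5·5 = 8
h_92 = 9·8 + 5·3 = 10
h_93 = 9·10 + 5·8 = 9
h_94 = 9·9 + 5·10 = 10
h_95 = 9·10 + 5·9 = 3
h_96 = 9·3 + 5·10 = 0
h_97 = 9·0 + 5·3 = 4
h_98 = 9·4 + 5·0 = 3
h_99 = 9·3 + 5·4 = 3
h_100 = 9·3 + 5·3 = 9
h_101 = 9·9 + 5·3 = 8
h_102 = 9·8 + 5·9 = 7
h_103 = 9·7 + 5·8 = 4
h_104 = 9·4 + 5·7 = 5
h_105 = 9·5 + 5·4 = 10
h_106 = 9·10 + 5·5 = 5
h_107 = 9·5 + 5·10 = 7
h_108 = 9·7 + 5·5 = 0
h_109 = 9·0 + 5·7 = 2
h_110 = 9·2 + 5·0 = 7
h_111 = 9·7 + 5·2 = 7
h_112 = 9·7 + 5·7 = 10
h_113 = 9·10 + 5·7 = 4
h_114 = 9·4 + 5·10 = 9
h_115 = 9·9 + 5·4 = 2
h_116 = 9·2 + 5·9 = 8
h_117 = 9·8 + 5·2 = 5
h_118 = 9·5 + 5·8 = 8
h_119 = 9·8 + 5·5 = 9
h_120 = 9·9 + 5·8 = 0
h_121 = 9·0 + 5·9 = 1
h_122 = 9·1 + 5·0 = 9
h_123 = 9·9 + 5·1 = 9
h_124 = 9·9 + 5·9 = 5
h_125 = 9·5 + 5·9 = 2
h_126 = 9·2 + 5·5 = 10
h_127 = 9·10 + 5·2 = 1
h_128 = 9·1 + 5·10 = 4
h_129 = 9·4 + 5·1 = 8
h_130 = 9·8 + 5·4 = 4
h_131 = 9·4 + 5·8 = 10
h_132 = 9·10 + 5·4 = 0
h_133 = 9·0 + 5·10 = 6
h_134 = 9·6 + 5·0 = 10
h_135 = 9·10 + 5·6 = 10
h_136 = 9·10 + 5·10 = 8
h_137 = 9·8 + 5·10 = 1
h_138 = 9·1 + 5·8 = 5
h_139 = 9·5 + 5·1 = 6
h_140 = 9·6 + 5·5 = 2
h_141 = 9·2 + 5·6 = 4
h_142 = 9·4 + 5·2 = 2
h_143 = 9·2 + 5·4 = 5
h_144 = 9·5 + 5·2 = 0
h_145 = 9·0 + 5·5 = 3
h_146 = 9·3 + 5·0 = 5
h_147 = 9·5 + 5·3 = 5
h_148 = 9·5 + 5·5 = 4
h_149 = 9·4 + 5·5 = 6
h_150 = 9·6 + 5·4 = 8
h_151 = 9·8 + 5·6 = 3
h_152 = 9·3 + 5·8 = 1
h_153 = 9·1 + 5·3 = 2
h_154 = 9·2 + 5·1 = 1
h_155 = 9·1 + 5·2 = 8
h_156 = 9·8 + 5·1 = 0
h_157 = 9·0 + 5·8 = 7
h_158 = 9·7 + 5·0 = 8
h_159 = 9·8 + 5·7 = 8
h_160 = 9·8 + 5·8 = 2
h_161 = 9·2 + 5·8 = 3
h_162 = 9·3 + 5·2 = 4
h_163 = 9·4 + 5·3 = 7
h_164 = 9·7 + 5·4 = 6
h_165 = 9·6 + 5·7 = 1
h_166 = 9·1 + 5·6 = 6
h_167 = 9·6 + 5·1 = 4
h_168 = 9·4 + 5·6 = 0
h_169 = 9·0 + 5·4 = 9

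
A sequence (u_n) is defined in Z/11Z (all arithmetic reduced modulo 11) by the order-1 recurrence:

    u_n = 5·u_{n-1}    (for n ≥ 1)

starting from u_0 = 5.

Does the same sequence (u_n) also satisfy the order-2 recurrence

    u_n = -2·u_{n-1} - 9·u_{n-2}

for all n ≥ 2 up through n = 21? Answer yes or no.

yes

Terms u_0..u_21: 5, 3, 4, 9, 1, 5, 3, 4, 9, 1, 5, 3, 4, 9, 1, 5, 3, 4, 9, 1, 5, 3
n=2: candidate gives 4, actual u_2 = 4 ✓
n=3: candidate gives 9, actual u_3 = 9 ✓
n=4: candidate gives 1, actual u_4 = 1 ✓
n=5: candidate gives 5, actual u_5 = 5 ✓
n=6: candidate gives 3, actual u_6 = 3 ✓
n=7: candidate gives 4, actual u_7 = 4 ✓
n=8: candidate gives 9, actual u_8 = 9 ✓
n=9: candidate gives 1, actual u_9 = 1 ✓
n=10: candidate gives 5, actual u_10 = 5 ✓
n=11: candidate gives 3, actual u_11 = 3 ✓
n=12: candidate gives 4, actual u_12 = 4 ✓
n=13: candidate gives 9, actual u_13 = 9 ✓
n=14: candidate gives 1, actual u_14 = 1 ✓
n=15: candidate gives 5, actual u_15 = 5 ✓
n=16: candidate gives 3, actual u_16 = 3 ✓
n=17: candidate gives 4, actual u_17 = 4 ✓
n=18: candidate gives 9, actual u_18 = 9 ✓
n=19: candidate gives 1, actual u_19 = 1 ✓
n=20: candidate gives 5, actual u_20 = 5 ✓
n=21: candidate gives 3, actual u_21 = 3 ✓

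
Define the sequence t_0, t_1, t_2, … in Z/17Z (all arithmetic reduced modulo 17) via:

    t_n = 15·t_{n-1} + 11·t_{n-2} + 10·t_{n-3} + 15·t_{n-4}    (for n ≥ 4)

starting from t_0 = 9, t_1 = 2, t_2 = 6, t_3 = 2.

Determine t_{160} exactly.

3

t_4 = 15·2 + 11·6 + 10·2 + 15·9 = 13
t_5 = 15·13 + 11·2 + 10·6 + 15·2 = 1
t_6 = 15·1 + 11·13 + 10·2 + 15·6 = 13
t_7 = 15·13 + 11·1 + 10·13 + 15·2 = 9
t_8 = 15·9 + 11·13 + 10·1 + 15·13 = 7
t_9 = 15·7 + 11·9 + 10·13 + 15·1 = 9
t_10 = 15·9 + 11·7 + 10·9 + 15·13 = 4
t_11 = 15·4 + 11·9 + 10·7 + 15·9 = 7
t_12 = 15·7 + 11·4 + 10·9 + 15·7 = 4
t_13 = 15·4 + 11·7 + 10·4 + 15·9 = 6
t_14 = 15·6 + 11·4 + 10·7 + 15·4 = 9
t_15 = 15·9 + 11·6 + 10·4 + 15·7 = 6
t_16 = 15·6 + 11·9 + 10·6 + 15·4 = 3
t_17 = 15·3 + 11·6 + 10·9 + 15·6 = 2
t_18 = 15·2 + 11·3 + 10·6 + 15·9 = 3
t_19 = 15·3 + 11·2 + 10·3 + 15·6 = 0
t_20 = 15·0 + 11·3 + 10·2 + 15·3 = 13
t_21 = 15·13 + 11·0 + 10·3 + 15·2 = 0
t_22 = 15·0 + 11·13 + 10·0 + 15·3 = 1
t_23 = 15·1 + 11·0 + 10·13 + 15·0 = 9
t_24 = 15·9 + 11·1 + 10·0 + 15·13 = 1
t_25 = 15·1 + 11·9 + 10·1 + 15·0 = 5
t_26 = 15·5 + 11·1 + 10·9 + 15·1 = 4
t_27 = 15·4 + 11·5 + 10·1 + 15·9 = 5
t_28 = 15·5 + 11·4 + 10·5 + 15·1 = 14
t_29 = 15·14 + 11·5 + 10·4 + 15·5 = 6
t_30 = 15·6 + 11·14 + 10·5 + 15·4 = 14
t_31 = 15·14 + 11·6 + 10·14 + 15·5 = 15
t_32 = 15·15 + 11·14 + 10·6 + 15·14 = 3
t_33 = 15·3 + 11·15 + 10·14 + 15·6 = 15
t_34 = 15·15 + 11·3 + 10·15 + 15·14 = 6
t_35 = 15·6 + 11·15 + 10·3 + 15·15 = 0
t_36 = 15·0 + 11·6 + 10·15 + 15·3 = 6
t_37 = 15·6 + 11·0 + 10·6 + 15·15 = 1
t_38 = 15·1 + 11·6 + 10·0 + 15·6 = 1
t_39 = 15·1 + 11·1 + 10·6 + 15·0 = 1
t_40 = 15·1 + 11·1 + 10·1 + 15·6 = 7
t_41 = 15·7 + 11·1 + 10·1 + 15·1 = 5
t_42 = 15·5 + 11·7 + 10·1 + 15·1 = 7
t_43 = 15·7 + 11·5 + 10·7 + 15·1 = 7
t_44 = 15·7 + 11·7 + 10·5 + 15·7 = 14
t_45 = 15·14 + 11·7 + 10·7 + 15·5 = 7
t_46 = 15·7 + 11·14 + 10·7 + 15·7 = 9
t_47 = 15·9 + 11·7 + 10·14 + 15·7 = 15
t_48 = 15·15 + 11·9 + 10·7 + 15·14 = 9
t_49 = 15·9 + 11·15 + 10·9 + 15·7 = 2
t_50 = 15·2 + 11·9 + 10·15 + 15·9 = 6
t_51 = 15·6 + 11·2 + 10·9 + 15·15 = 2
(t_48, t_49, t_50, t_51) = (9, 2, 6, 2) = (t_0, t_1, t_2, t_3), so the sequence has period 48.
160 ≡ 16 (mod 48), hence t_160 = t_16 = 3.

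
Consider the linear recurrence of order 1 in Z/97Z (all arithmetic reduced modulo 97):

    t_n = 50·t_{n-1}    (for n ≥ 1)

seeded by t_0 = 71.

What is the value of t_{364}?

t_1 = 50·71 = 58
t_2 = 50·58 = 87
t_3 = 50·87 = 82
t_4 = 50·82 = 26
t_5 = 50·26 = 39
t_6 = 50·39 = 10
t_7 = 50·10 = 15
t_8 = 50·15 = 71
(t_8) = (71) = (t_0), so the sequence has period 8.
364 ≡ 4 (mod 8), hence t_364 = t_4 = 26.

26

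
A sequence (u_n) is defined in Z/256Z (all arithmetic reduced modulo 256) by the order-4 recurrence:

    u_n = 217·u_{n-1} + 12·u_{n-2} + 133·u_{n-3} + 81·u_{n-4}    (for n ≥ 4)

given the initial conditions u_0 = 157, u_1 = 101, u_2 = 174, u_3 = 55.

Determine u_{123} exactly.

135

u_4 = 217·55 + 12·174 + 133·101 + 81·157 = 237
u_5 = 217·237 + 12·55 + 133·174 + 81·101 = 212
u_6 = 217·212 + 12·237 + 133·55 + 81·174 = 113
u_7 = 217·113 + 12·212 + 133·237 + 81·55 = 65
u_8 = 217·65 + 12·113 + 133·212 + 81·237 = 134
u_9 = 217·134 + 12·65 + 133·113 + 81·212 = 107
Continuing the recurrence:
  u_10 = 129;  u_11 = 140;  u_12 = 181;  u_13 = 221;  u_14 = 94;  u_15 = 95
  u_16 = 5;  u_17 = 116;  u_18 = 169;  u_19 = 89;  u_20 = 54;  u_21 = 115
  u_22 = 185;  u_23 = 108;  u_24 = 13;  u_25 = 149;  u_26 = 142;  u_27 = 71
  u_28 = 93;  u_29 = 20;  u_30 = 33;  u_31 = 177;  u_32 = 102;  u_33 = 59
  u_34 = 49;  u_35 = 76;  u_36 = 165;  u_37 = 141;  u_38 = 62;  u_39 = 239
  u_40 = 245;  u_41 = 180;  u_42 = 217;  u_43 = 73;  u_44 = 22;  u_45 = 195
  u_46 = 233;  u_47 = 44;  u_48 = 125;  u_49 = 197;  u_50 = 110;  u_51 = 87
  u_52 = 205;  u_53 = 84;  u_54 = 209;  u_55 = 33;  u_56 = 70;  u_57 = 11
  u_58 = 225;  u_59 = 12;  u_60 = 149;  u_61 = 61;  u_62 = 30;  u_63 = 127
  u_64 = 229;  u_65 = 244;  u_66 = 9;  u_67 = 57;  u_68 = 246;  u_69 = 19
  u_70 = 25;  u_71 = 236;  u_72 = 237;  u_73 = 245;  u_74 = 78;  u_75 = 103
  u_76 = 61;  u_77 = 148;  u_78 = 129;  u_79 = 145;  u_80 = 38;  u_81 = 219
  u_82 = 145;  u_83 = 204;  u_84 = 133;  u_85 = 237;  u_86 = 254;  u_87 = 15
  u_88 = 213;  u_89 = 52;  u_90 = 57;  u_91 = 41;  u_92 = 214;  u_93 = 99
  u_94 = 73;  u_95 = 172;  u_96 = 93;  u_97 = 37;  u_98 = 46;  u_99 = 119
  u_100 = 173;  u_101 = 212;  u_102 = 49;  u_103 = 1;  u_104 = 6;  u_105 = 171
  u_106 = 65;  u_107 = 140;  u_108 = 117;  u_109 = 157;  u_110 = 222;  u_111 = 159
  u_112 = 197;  u_113 = 116;  u_114 = 105;  u_115 = 25;  u_116 = 182;  u_117 = 179
  u_118 = 121;  u_119 = 108;  u_120 = 205;  u_121 = 85
u_122 = 217·85 + 12·205 + 133·108 + 81·121 = 14
u_123 = 217·14 + 12·85 + 133·205 + 81·108 = 135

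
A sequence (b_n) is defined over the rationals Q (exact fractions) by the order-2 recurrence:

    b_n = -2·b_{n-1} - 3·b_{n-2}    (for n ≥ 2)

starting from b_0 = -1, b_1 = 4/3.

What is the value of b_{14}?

-5651/3

b_2 = -2·4/3 + -3·-1 = 1/3
b_3 = -2·1/3 + -3·4/3 = -14/3
b_4 = -2·-14/3 + -3·1/3 = 25/3
b_5 = -2·25/3 + -3·-14/3 = -8/3
b_6 = -2·-8/3 + -3·25/3 = -59/3
b_7 = -2·-59/3 + -3·-8/3 = 142/3
b_8 = -2·142/3 + -3·-59/3 = -107/3
b_9 = -2·-107/3 + -3·142/3 = -212/3
b_10 = -2·-212/3 + -3·-107/3 = 745/3
b_11 = -2·745/3 + -3·-212/3 = -854/3
b_12 = -2·-854/3 + -3·745/3 = -527/3
b_13 = -2·-527/3 + -3·-854/3 = 3616/3
b_14 = -2·3616/3 + -3·-527/3 = -5651/3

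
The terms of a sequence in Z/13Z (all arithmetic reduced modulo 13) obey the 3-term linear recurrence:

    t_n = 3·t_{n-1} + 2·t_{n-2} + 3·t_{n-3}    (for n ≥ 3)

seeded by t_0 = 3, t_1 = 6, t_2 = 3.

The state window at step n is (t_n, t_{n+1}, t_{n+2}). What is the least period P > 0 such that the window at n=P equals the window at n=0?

n=0: window = (3, 6, 3)
n=1: window = (6, 3, 4)
n=2: window = (3, 4, 10)
n=3: window = (4, 10, 8)
n=4: window = (10, 8, 4)
n=5: window = (8, 4, 6)
n=6: window = (4, 6, 11)
n=7: window = (6, 11, 5)
n=8: window = (11, 5, 3)
n=9: window = (5, 3, 0)
n=10: window = (3, 0, 8)
n=11: window = (0, 8, 7)
n=12: window = (8, 7, 11)
n=13: window = (7, 11, 6)
n=14: window = (11, 6, 9)
n=15: window = (6, 9, 7)
n=16: window = (9, 7, 5)
n=17: window = (7, 5, 4)
n=18: window = (5, 4, 4)
n=19: window = (4, 4, 9)
n=20: window = (4, 9, 8)
n=21: window = (9, 8, 2)
n=22: window = (8, 2, 10)
n=23: window = (2, 10, 6)
n=24: window = (10, 6, 5)
n=25: window = (6, 5, 5)
n=26: window = (5, 5, 4)
n=27: window = (5, 4, 11)
n=28: window = (4, 11, 4)
n=29: window = (11, 4, 7)
n=30: window = (4, 7, 10)
n=31: window = (7, 10, 4)
n=32: window = (10, 4, 1)
n=33: window = (4, 1, 2)
n=34: window = (1, 2, 7)
n=35: window = (2, 7, 2)
n=36: window = (7, 2, 0)
n=37: window = (2, 0, 12)
n=38: window = (0, 12, 3)
n=39: window = (12, 3, 7)
n=40: window = (3, 7, 11)
…
n=547: window = (8, 6, 3)
n=548: window = (6, 3, 6)
n=549: window = (3, 6, 3)
window at n=549 equals window at n=0 → period = 549

549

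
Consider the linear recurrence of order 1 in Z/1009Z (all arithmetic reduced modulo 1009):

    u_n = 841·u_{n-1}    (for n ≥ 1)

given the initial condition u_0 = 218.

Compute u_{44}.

538

u_1 = 841·218 = 709
u_2 = 841·709 = 959
u_3 = 841·959 = 328
u_4 = 841·328 = 391
u_5 = 841·391 = 906
u_6 = 841·906 = 151
u_7 = 841·151 = 866
u_8 = 841·866 = 817
u_9 = 841·817 = 977
u_10 = 841·977 = 331
u_11 = 841·331 = 896
u_12 = 841·896 = 822
u_13 = 841·822 = 137
u_14 = 841·137 = 191
u_15 = 841·191 = 200
u_16 = 841·200 = 706
u_17 = 841·706 = 454
u_18 = 841·454 = 412
u_19 = 841·412 = 405
u_20 = 841·405 = 572
u_21 = 841·572 = 768
u_22 = 841·768 = 128
u_23 = 841·128 = 694
u_24 = 841·694 = 452
u_25 = 841·452 = 748
u_26 = 841·748 = 461
u_27 = 841·461 = 245
u_28 = 841·245 = 209
u_29 = 841·209 = 203
u_30 = 841·203 = 202
u_31 = 841·202 = 370
u_32 = 841·370 = 398
u_33 = 841·398 = 739
u_34 = 841·739 = 964
u_35 = 841·964 = 497
u_36 = 841·497 = 251
u_37 = 841·251 = 210
u_38 = 841·210 = 35
u_39 = 841·35 = 174
u_40 = 841·174 = 29
u_41 = 841·29 = 173
u_42 = 841·173 = 197
u_43 = 841·197 = 201
u_44 = 841·201 = 538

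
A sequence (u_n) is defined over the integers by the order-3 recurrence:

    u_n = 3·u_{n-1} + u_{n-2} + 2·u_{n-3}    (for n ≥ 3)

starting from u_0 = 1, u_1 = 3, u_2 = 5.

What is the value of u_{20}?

29220010601

u_3 = 3·5 + 1·3 + 2·1 = 20
u_4 = 3·20 + 1·5 + 2·3 = 71
u_5 = 3·71 + 1·20 + 2·5 = 243
u_6 = 3·243 + 1·71 + 2·20 = 840
u_7 = 3·840 + 1·243 + 2·71 = 2905
u_8 = 3·2905 + 1·840 + 2·243 = 10041
u_9 = 3·10041 + 1·2905 + 2·840 = 34708
u_10 = 3·34708 + 1·10041 + 2·2905 = 119975
u_11 = 3·119975 + 1·34708 + 2·10041 = 414715
u_12 = 3·414715 + 1·119975 + 2·34708 = 1433536
u_13 = 3·1433536 + 1·414715 + 2·119975 = 4955273
u_14 = 3·4955273 + 1·1433536 + 2·414715 = 17128785
u_15 = 3·17128785 + 1·4955273 + 2·1433536 = 59208700
u_16 = 3·59208700 + 1·17128785 + 2·4955273 = 204665431
u_17 = 3·204665431 + 1·59208700 + 2·17128785 = 707462563
u_18 = 3·707462563 + 1·204665431 + 2·59208700 = 2445470520
u_19 = 3·2445470520 + 1·707462563 + 2·204665431 = 8453204985
u_20 = 3·8453204985 + 1·2445470520 + 2·707462563 = 29220010601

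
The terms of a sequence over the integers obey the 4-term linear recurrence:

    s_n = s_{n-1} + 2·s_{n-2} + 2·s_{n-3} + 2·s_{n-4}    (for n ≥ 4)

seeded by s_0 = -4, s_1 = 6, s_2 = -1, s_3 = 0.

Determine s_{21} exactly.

s_4 = 1·0 + 2·-1 + 2·6 + 2·-4 = 2
s_5 = 1·2 + 2·0 + 2·-1 + 2·6 = 12
s_6 = 1·12 + 2·2 + 2·0 + 2·-1 = 14
s_7 = 1·14 + 2·12 + 2·2 + 2·0 = 42
s_8 = 1·42 + 2·14 + 2·12 + 2·2 = 98
s_9 = 1·98 + 2·42 + 2·14 + 2·12 = 234
s_10 = 1·234 + 2·98 + 2·42 + 2·14 = 542
s_11 = 1·542 + 2·234 + 2·98 + 2·42 = 1290
s_12 = 1·1290 + 2·542 + 2·234 + 2·98 = 3038
s_13 = 1·3038 + 2·1290 + 2·542 + 2·234 = 7170
s_14 = 1·7170 + 2·3038 + 2·1290 + 2·542 = 16910
s_15 = 1·16910 + 2·7170 + 2·3038 + 2·1290 = 39906
s_16 = 1·39906 + 2·16910 + 2·7170 + 2·3038 = 94142
s_17 = 1·94142 + 2·39906 + 2·16910 + 2·7170 = 222114
s_18 = 1·222114 + 2·94142 + 2·39906 + 2·16910 = 524030
s_19 = 1·524030 + 2·222114 + 2·94142 + 2·39906 = 1236354
s_20 = 1·1236354 + 2·524030 + 2·222114 + 2·94142 = 2916926
s_21 = 1·2916926 + 2·1236354 + 2·524030 + 2·222114 = 6881922

6881922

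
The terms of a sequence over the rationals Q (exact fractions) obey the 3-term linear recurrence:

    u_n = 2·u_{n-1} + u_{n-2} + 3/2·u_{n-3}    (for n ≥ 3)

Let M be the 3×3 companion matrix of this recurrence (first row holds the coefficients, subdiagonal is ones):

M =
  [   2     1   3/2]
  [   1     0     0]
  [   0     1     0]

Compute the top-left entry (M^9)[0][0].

33547/8

(M^9)[0][0] is the top entry after applying M 9 times to the unit state (1, 0, 0). Equivalently it is h_{11} for the auxiliary sequence (h_n) obeying the same recurrence with h_2 = 1 and h_i = 0 for 0 ≤ i < 2:
h_3 = 2·1 + 1·0 + 3/2·0 = 2
h_4 = 2·2 + 1·1 + 3/2·0 = 5
h_5 = 2·5 + 1·2 + 3/2·1 = 27/2
h_6 = 2·27/2 + 1·5 + 3/2·2 = 35
h_7 = 2·35 + 1·27/2 + 3/2·5 = 91
h_8 = 2·91 + 1·35 + 3/2·27/2 = 949/4
h_9 = 2·949/4 + 1·91 + 3/2·35 = 618
h_10 = 2·618 + 1·949/4 + 3/2·91 = 6439/4
h_11 = 2·6439/4 + 1·618 + 3/2·949/4 = 33547/8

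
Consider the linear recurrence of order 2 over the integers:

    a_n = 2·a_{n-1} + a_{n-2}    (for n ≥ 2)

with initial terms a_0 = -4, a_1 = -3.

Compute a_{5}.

-135

a_2 = 2·-3 + 1·-4 = -10
a_3 = 2·-10 + 1·-3 = -23
a_4 = 2·-23 + 1·-10 = -56
a_5 = 2·-56 + 1·-23 = -135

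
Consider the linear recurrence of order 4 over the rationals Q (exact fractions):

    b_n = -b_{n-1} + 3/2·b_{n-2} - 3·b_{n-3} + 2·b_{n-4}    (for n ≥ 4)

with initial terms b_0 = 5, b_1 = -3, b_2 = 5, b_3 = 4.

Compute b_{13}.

-977963/32

b_4 = -1·4 + 3/2·5 + -3·-3 + 2·5 = 45/2
b_5 = -1·45/2 + 3/2·4 + -3·5 + 2·-3 = -75/2
b_6 = -1·-75/2 + 3/2·45/2 + -3·4 + 2·5 = 277/4
b_7 = -1·277/4 + 3/2·-75/2 + -3·45/2 + 2·4 = -185
b_8 = -1·-185 + 3/2·277/4 + -3·-75/2 + 2·45/2 = 3571/8
b_9 = -1·3571/8 + 3/2·-185 + -3·277/4 + 2·-75/2 = -8053/8
b_10 = -1·-8053/8 + 3/2·3571/8 + -3·-185 + 2·277/4 = 37915/16
b_11 = -1·37915/16 + 3/2·-8053/8 + -3·3571/8 + 2·-185 = -22355/4
b_12 = -1·-22355/4 + 3/2·37915/16 + -3·-8053/8 + 2·3571/8 = 417789/32
b_13 = -1·417789/32 + 3/2·-22355/4 + -3·37915/16 + 2·-8053/8 = -977963/32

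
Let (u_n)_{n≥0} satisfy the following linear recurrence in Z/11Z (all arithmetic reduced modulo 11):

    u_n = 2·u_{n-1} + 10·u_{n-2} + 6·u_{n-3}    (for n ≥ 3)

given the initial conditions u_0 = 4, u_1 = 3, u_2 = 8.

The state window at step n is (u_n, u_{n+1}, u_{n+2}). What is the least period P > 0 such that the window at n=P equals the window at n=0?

1330

n=0: window = (4, 3, 8)
n=1: window = (3, 8, 4)
n=2: window = (8, 4, 7)
n=3: window = (4, 7, 3)
n=4: window = (7, 3, 1)
n=5: window = (3, 1, 8)
n=6: window = (1, 8, 0)
n=7: window = (8, 0, 9)
n=8: window = (0, 9, 0)
n=9: window = (9, 0, 2)
n=10: window = (0, 2, 3)
n=11: window = (2, 3, 4)
n=12: window = (3, 4, 6)
n=13: window = (4, 6, 4)
n=14: window = (6, 4, 4)
n=15: window = (4, 4, 7)
n=16: window = (4, 7, 1)
n=17: window = (7, 1, 8)
n=18: window = (1, 8, 2)
n=19: window = (8, 2, 2)
n=20: window = (2, 2, 6)
n=21: window = (2, 6, 0)
n=22: window = (6, 0, 6)
n=23: window = (0, 6, 4)
n=24: window = (6, 4, 2)
n=25: window = (4, 2, 3)
n=26: window = (2, 3, 6)
n=27: window = (3, 6, 10)
n=28: window = (6, 10, 10)
n=29: window = (10, 10, 2)
n=30: window = (10, 2, 10)
n=31: window = (2, 10, 1)
n=32: window = (10, 1, 4)
n=33: window = (1, 4, 1)
n=34: window = (4, 1, 4)
n=35: window = (1, 4, 9)
n=36: window = (4, 9, 9)
n=37: window = (9, 9, 0)
n=38: window = (9, 0, 1)
n=39: window = (0, 1, 1)
n=40: window = (1, 1, 1)
…
n=1328: window = (3, 1, 4)
n=1329: window = (1, 4, 3)
n=1330: window = (4, 3, 8)
window at n=1330 equals window at n=0 → period = 1330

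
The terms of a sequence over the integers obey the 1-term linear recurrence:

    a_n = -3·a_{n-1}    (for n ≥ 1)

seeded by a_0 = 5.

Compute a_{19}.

a_1 = -3·5 = -15
a_2 = -3·-15 = 45
a_3 = -3·45 = -135
a_4 = -3·-135 = 405
a_5 = -3·405 = -1215
a_6 = -3·-1215 = 3645
a_7 = -3·3645 = -10935
a_8 = -3·-10935 = 32805
a_9 = -3·32805 = -98415
a_10 = -3·-98415 = 295245
a_11 = -3·295245 = -885735
a_12 = -3·-885735 = 2657205
a_13 = -3·2657205 = -7971615
a_14 = -3·-7971615 = 23914845
a_15 = -3·23914845 = -71744535
a_16 = -3·-71744535 = 215233605
a_17 = -3·215233605 = -645700815
a_18 = -3·-645700815 = 1937102445
a_19 = -3·1937102445 = -5811307335

-5811307335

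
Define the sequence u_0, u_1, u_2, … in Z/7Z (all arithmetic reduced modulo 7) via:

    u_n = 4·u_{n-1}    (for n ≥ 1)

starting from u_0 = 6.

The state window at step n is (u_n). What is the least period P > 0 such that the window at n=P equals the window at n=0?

n=0: window = (6)
n=1: window = (3)
n=2: window = (5)
n=3: window = (6)
window at n=3 equals window at n=0 → period = 3

3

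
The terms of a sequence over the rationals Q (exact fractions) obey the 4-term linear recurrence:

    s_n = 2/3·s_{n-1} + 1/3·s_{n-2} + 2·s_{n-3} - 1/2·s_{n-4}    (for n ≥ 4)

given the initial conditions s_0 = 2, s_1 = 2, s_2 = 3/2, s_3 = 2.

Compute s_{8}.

11315/486

s_4 = 2/3·2 + 1/3·3/2 + 2·2 + -1/2·2 = 29/6
s_5 = 2/3·29/6 + 1/3·2 + 2·3/2 + -1/2·2 = 53/9
s_6 = 2/3·53/9 + 1/3·29/6 + 2·2 + -1/2·3/2 = 949/108
s_7 = 2/3·949/108 + 1/3·53/9 + 2·29/6 + -1/2·2 = 2671/162
s_8 = 2/3·2671/162 + 1/3·949/108 + 2·53/9 + -1/2·29/6 = 11315/486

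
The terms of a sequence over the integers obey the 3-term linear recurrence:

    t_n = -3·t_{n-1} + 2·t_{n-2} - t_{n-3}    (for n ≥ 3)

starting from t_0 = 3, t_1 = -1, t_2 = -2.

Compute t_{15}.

8601647

t_3 = -3·-2 + 2·-1 + -1·3 = 1
t_4 = -3·1 + 2·-2 + -1·-1 = -6
t_5 = -3·-6 + 2·1 + -1·-2 = 22
t_6 = -3·22 + 2·-6 + -1·1 = -79
t_7 = -3·-79 + 2·22 + -1·-6 = 287
t_8 = -3·287 + 2·-79 + -1·22 = -1041
t_9 = -3·-1041 + 2·287 + -1·-79 = 3776
t_10 = -3·3776 + 2·-1041 + -1·287 = -13697
t_11 = -3·-13697 + 2·3776 + -1·-1041 = 49684
t_12 = -3·49684 + 2·-13697 + -1·3776 = -180222
t_13 = -3·-180222 + 2·49684 + -1·-13697 = 653731
t_14 = -3·653731 + 2·-180222 + -1·49684 = -2371321
t_15 = -3·-2371321 + 2·653731 + -1·-180222 = 8601647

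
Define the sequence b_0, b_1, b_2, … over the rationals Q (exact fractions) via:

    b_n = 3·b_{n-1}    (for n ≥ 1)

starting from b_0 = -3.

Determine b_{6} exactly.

-2187

b_1 = 3·-3 = -9
b_2 = 3·-9 = -27
b_3 = 3·-27 = -81
b_4 = 3·-81 = -243
b_5 = 3·-243 = -729
b_6 = 3·-729 = -2187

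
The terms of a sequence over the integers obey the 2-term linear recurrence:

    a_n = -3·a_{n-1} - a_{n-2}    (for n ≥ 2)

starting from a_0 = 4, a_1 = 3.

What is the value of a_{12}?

a_2 = -3·3 + -1·4 = -13
a_3 = -3·-13 + -1·3 = 36
a_4 = -3·36 + -1·-13 = -95
a_5 = -3·-95 + -1·36 = 249
a_6 = -3·249 + -1·-95 = -652
a_7 = -3·-652 + -1·249 = 1707
a_8 = -3·1707 + -1·-652 = -4469
a_9 = -3·-4469 + -1·1707 = 11700
a_10 = -3·11700 + -1·-4469 = -30631
a_11 = -3·-30631 + -1·11700 = 80193
a_12 = -3·80193 + -1·-30631 = -209948

-209948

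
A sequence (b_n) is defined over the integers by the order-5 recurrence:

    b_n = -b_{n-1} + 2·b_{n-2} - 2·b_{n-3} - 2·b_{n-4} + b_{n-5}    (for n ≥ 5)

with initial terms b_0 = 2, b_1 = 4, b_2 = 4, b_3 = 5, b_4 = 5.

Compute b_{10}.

b_5 = -1·5 + 2·5 + -2·4 + -2·4 + 1·2 = -9
b_6 = -1·-9 + 2·5 + -2·5 + -2·4 + 1·4 = 5
b_7 = -1·5 + 2·-9 + -2·5 + -2·5 + 1·4 = -39
b_8 = -1·-39 + 2·5 + -2·-9 + -2·5 + 1·5 = 62
b_9 = -1·62 + 2·-39 + -2·5 + -2·-9 + 1·5 = -127
b_10 = -1·-127 + 2·62 + -2·-39 + -2·5 + 1·-9 = 310

310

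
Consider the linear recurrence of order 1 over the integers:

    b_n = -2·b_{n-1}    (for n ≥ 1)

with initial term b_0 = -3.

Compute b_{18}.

b_1 = -2·-3 = 6
b_2 = -2·6 = -12
b_3 = -2·-12 = 24
b_4 = -2·24 = -48
b_5 = -2·-48 = 96
b_6 = -2·96 = -192
b_7 = -2·-192 = 384
b_8 = -2·384 = -768
b_9 = -2·-768 = 1536
b_10 = -2·1536 = -3072
b_11 = -2·-3072 = 6144
b_12 = -2·6144 = -12288
b_13 = -2·-12288 = 24576
b_14 = -2·24576 = -49152
b_15 = -2·-49152 = 98304
b_16 = -2·98304 = -196608
b_17 = -2·-196608 = 393216
b_18 = -2·393216 = -786432

-786432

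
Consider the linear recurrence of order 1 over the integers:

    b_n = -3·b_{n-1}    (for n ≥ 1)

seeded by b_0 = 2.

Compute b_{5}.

b_1 = -3·2 = -6
b_2 = -3·-6 = 18
b_3 = -3·18 = -54
b_4 = -3·-54 = 162
b_5 = -3·162 = -486

-486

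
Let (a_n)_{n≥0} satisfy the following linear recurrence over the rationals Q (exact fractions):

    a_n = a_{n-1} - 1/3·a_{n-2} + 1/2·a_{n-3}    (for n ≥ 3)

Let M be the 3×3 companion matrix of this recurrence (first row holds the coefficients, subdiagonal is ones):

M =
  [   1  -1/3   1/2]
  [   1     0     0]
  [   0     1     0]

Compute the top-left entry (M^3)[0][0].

(M^3)[0][0] is the top entry after applying M 3 times to the unit state (1, 0, 0). Equivalently it is h_{5} for the auxiliary sequence (h_n) obeying the same recurrence with h_2 = 1 and h_i = 0 for 0 ≤ i < 2:
h_3 = 1·1 + -1/3·0 + 1/2·0 = 1
h_4 = 1·1 + -1/3·1 + 1/2·0 = 2/3
h_5 = 1·2/3 + -1/3·1 + 1/2·1 = 5/6

5/6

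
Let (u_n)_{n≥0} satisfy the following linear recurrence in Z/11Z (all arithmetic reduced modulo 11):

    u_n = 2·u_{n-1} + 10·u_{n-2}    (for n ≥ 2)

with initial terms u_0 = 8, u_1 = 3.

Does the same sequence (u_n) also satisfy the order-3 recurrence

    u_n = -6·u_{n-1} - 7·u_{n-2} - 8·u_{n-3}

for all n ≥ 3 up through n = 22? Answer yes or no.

yes

Terms u_0..u_22: 8, 3, 9, 4, 10, 5, 0, 6, 1, 7, 2, 8, 3, 9, 4, 10, 5, 0, 6, 1, 7, 2, 8
n=3: candidate gives 4, actual u_3 = 4 ✓
n=4: candidate gives 10, actual u_4 = 10 ✓
n=5: candidate gives 5, actual u_5 = 5 ✓
n=6: candidate gives 0, actual u_6 = 0 ✓
n=7: candidate gives 6, actual u_7 = 6 ✓
n=8: candidate gives 1, actual u_8 = 1 ✓
n=9: candidate gives 7, actual u_9 = 7 ✓
n=10: candidate gives 2, actual u_10 = 2 ✓
n=11: candidate gives 8, actual u_11 = 8 ✓
n=12: candidate gives 3, actual u_12 = 3 ✓
n=13: candidate gives 9, actual u_13 = 9 ✓
n=14: candidate gives 4, actual u_14 = 4 ✓
n=15: candidate gives 10, actual u_15 = 10 ✓
n=16: candidate gives 5, actual u_16 = 5 ✓
n=17: candidate gives 0, actual u_17 = 0 ✓
n=18: candidate gives 6, actual u_18 = 6 ✓
n=19: candidate gives 1, actual u_19 = 1 ✓
n=20: candidate gives 7, actual u_20 = 7 ✓
n=21: candidate gives 2, actual u_21 = 2 ✓
n=22: candidate gives 8, actual u_22 = 8 ✓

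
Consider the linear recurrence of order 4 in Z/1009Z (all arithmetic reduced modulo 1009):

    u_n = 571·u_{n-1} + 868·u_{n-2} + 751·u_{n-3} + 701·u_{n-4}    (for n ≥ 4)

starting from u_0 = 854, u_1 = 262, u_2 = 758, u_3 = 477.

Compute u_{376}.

u_4 = 571·477 + 868·758 + 751·262 + 701·854 = 337
u_5 = 571·337 + 868·477 + 751·758 + 701·262 = 260
u_6 = 571·260 + 868·337 + 751·477 + 701·758 = 699
u_7 = 571·699 + 868·260 + 751·337 + 701·477 = 464
u_8 = 571·464 + 868·699 + 751·260 + 701·337 = 554
u_9 = 571·554 + 868·464 + 751·699 + 701·260 = 578
Continuing the recurrence:
  u_10 = 667;  u_11 = 398;  u_12 = 120;  u_13 = 307;  u_14 = 598;  u_15 = 340
  u_16 = 719;  u_17 = 761;  u_18 = 708;  u_19 = 691;  u_20 = 41;  u_21 = 311
  u_22 = 465;  u_23 = 276;  u_24 = 174;  u_25 = 66;  u_26 = 524;  u_27 = 576
  u_28 = 754;  u_29 = 70;  u_30 = 13;  u_31 = 961;  u_32 = 969;  u_33 = 383
  u_34 = 643;  u_35 = 239;  u_36 = 681;  u_37 = 664;  u_38 = 210;  u_39 = 974
  u_40 = 188;  u_41 = 905;  u_42 = 727;  u_43 = 565;  u_44 = 353;  u_45 = 670
  u_46 = 444;  u_47 = 914;  u_48 = 122;  u_49 = 269;  u_50 = 948;  u_51 = 699
  u_52 = 70;  u_53 = 422;  u_54 = 926;  u_55 = 795;  u_56 = 224;  u_57 = 75
  u_58 = 198;  u_59 = 622;  u_60 = 778;  u_61 = 841;  u_62 = 730;  u_63 = 795
  u_64 = 358;  u_65 = 123;  u_66 = 468;  u_67 = 444;  u_68 = 133;  u_69 = 7
  u_70 = 996;  u_71 = 126;  u_72 = 739;  u_73 = 792;  u_74 = 685;  u_75 = 552
  u_76 = 567;  u_77 = 825;  u_78 = 399;  u_79 = 29;  u_80 = 630;  u_81 = 617
  u_82 = 924;  u_83 = 741;  u_84 = 141;  u_85 = 643;  u_86 = 654;  u_87 = 3
  u_88 = 859;  u_89 = 192;  u_90 = 215;  u_91 = 281;  u_92 = 675;  u_93 = 137
  u_94 = 729;  u_95 = 29;  u_96 = 467;  u_97 = 2;  u_98 = 936;  u_99 = 147
  u_100 = 328;  u_101 = 132;  u_102 = 565;  u_103 = 555;  u_104 = 251;  u_105 = 729
  u_106 = 91;  u_107 = 30;  u_108 = 240;  u_109 = 835;  u_110 = 550;  u_111 = 39
  u_112 = 447;  u_113 = 999;  u_114 = 15;  u_115 = 690;  u_116 = 493;  u_117 = 794
  u_118 = 430;  u_119 = 707;  u_120 = 497;  u_121 = 138;  u_122 = 611;  u_123 = 594
  u_124 = 776;  u_125 = 787;  u_126 = 539;  u_127 = 307;  u_128 = 304;  u_129 = 80
  u_130 = 767;  u_131 = 430;  u_132 = 913;  u_133 = 43;  u_134 = 676;  u_135 = 840
  u_136 = 207;  u_137 = 788;  u_138 = 878;  u_139 = 411;  u_140 = 218;  u_141 = 899
  u_142 = 184;  u_143 = 300;  u_144 = 647;  u_145 = 755;  u_146 = 979;  u_147 = 509
  u_148 = 694;  u_149 = 823;  u_150 = 774;  u_151 = 177;  u_152 = 726;  u_153 = 989
  u_154 = 711;  u_155 = 492;  u_156 = 575;  u_157 = 955;  u_158 = 253;  u_159 = 514
  u_160 = 816;  u_161 = 751;  u_162 = 311;  u_163 = 505;  u_164 = 209;  u_165 = 946
  u_166 = 81;  u_167 = 49;  u_168 = 728;  u_169 = 658;  u_170 = 383;  u_171 = 692
  u_172 = 618;  u_173 = 242;  u_174 = 740;  u_175 = 703;  u_176 = 906;  u_177 = 388
  u_178 = 325;  u_179 = 448;  u_180 = 343;  u_181 = 970;  u_182 = 240;  u_183 = 817
  u_184 = 79;  u_185 = 75;  u_186 = 239;  u_187 = 181;  u_188 = 745;  u_189 = 304
  u_190 = 697;  u_191 = 211;  u_192 = 868;  u_193 = 709;  u_194 = 220;  u_195 = 68
  u_196 = 493;  u_197 = 819;  u_198 = 42;  u_199 = 507;  u_200 = 140;  u_201 = 642
  u_202 = 291;  u_203 = 407;  u_204 = 772;  u_205 = 630;  u_206 = 749;  u_207 = 191
  u_208 = 682;  u_209 = 434;  u_210 = 834;  u_211 = 634;  u_212 = 85;  u_213 = 780
  u_214 = 843;  u_215 = 803;  u_216 = 231;  u_217 = 868;  u_218 = 275;  u_219 = 145
  u_220 = 169;  u_221 = 100;  u_222 = 962;  u_223 = 962;  u_224 = 820;  u_225 = 105
  u_226 = 198;  u_227 = 51;  u_228 = 37;  u_229 = 133;  u_230 = 620;  u_231 = 250
  u_232 = 539;  u_233 = 965;  u_234 = 603;  u_235 = 258;  u_236 = 463;  u_237 = 208
  u_238 = 979;  u_239 = 820;  u_240 = 725;  u_241 = 880;  u_242 = 171;  u_243 = 109
  u_244 = 469;  u_245 = 839;  u_246 = 189;  u_247 = 522;  u_248 = 300;  u_249 = 396
  u_250 = 9;  u_251 = 710;  u_252 = 710;  u_253 = 399;  u_254 = 289;  u_255 = 519
  u_256 = 572;  u_257 = 484;  u_258 = 41;  u_259 = 889;  u_260 = 1008;  u_261 = 986
  u_262 = 295;  u_263 = 43;  u_264 = 299;  u_265 = 794;  u_266 = 507;  u_267 = 383
  u_268 = 603;  u_269 = 717;  u_270 = 802;  u_271 = 569;  u_272 = 529;  u_273 = 923
  u_274 = 104;  u_275 = 927;  u_276 = 579;  u_277 = 785;  u_278 = 552;  u_279 = 670
  u_280 = 560;  u_281 = 516;  u_282 = 943;  u_283 = 840;  u_284 = 709;  u_285 = 212
  u_286 = 257;  u_287 = 111;  u_288 = 272;  u_289 = 996;  u_290 = 808;  u_291 = 642
  u_292 = 702;  u_293 = 924;  u_294 = 1005;  u_295 = 143;  u_296 = 939;  u_297 = 376
  u_298 = 221;  u_299 = 777;  u_300 = 52;  u_301 = 568;  u_302 = 30;  u_303 = 127
  u_304 = 573;  u_305 = 467;  u_306 = 580;  u_307 = 690;  u_308 = 105;  u_309 = 141
  u_310 = 647;  u_311 = 974;  u_312 = 681;  u_313 = 803;  u_314 = 716;  u_315 = 534
  u_316 = 944;  u_317 = 399;  u_318 = 783;  u_319 = 972;  u_320 = 465;  u_321 = 312
  u_322 = 31;  u_323 = 341;  u_324 = 930;  u_325 = 480;  u_326 = 19;  u_327 = 792
  u_328 = 931;  u_329 = 811;  u_330 = 542;  u_331 = 580;  u_332 = 932;  u_333 = 228
  u_334 = 35;  u_335 = 593;  u_336 = 905;  u_337 = 738;  u_338 = 867;  u_339 = 90
  u_340 = 823;  u_341 = 199;  u_342 = 949;  u_343 = 327;  u_344 = 332;  u_345 = 789
  u_346 = 815;  u_347 = 250;  u_348 = 501;  u_349 = 348;  u_350 = 221;  u_351 = 17
  u_352 = 830;  u_353 = 595;  u_354 = 929;  u_355 = 163;  u_356 = 930;  u_357 = 349
  u_358 = 285;  u_359 = 966;  u_360 = 722;  u_361 = 188;  u_362 = 499;  u_363 = 633
  u_364 = 24;  u_365 = 145;  u_366 = 529;  u_367 = 747;  u_368 = 410;  u_369 = 109
  u_370 = 912;  u_371 = 15;  u_372 = 19;  u_373 = 188;  u_374 = 514
u_375 = 571·514 + 868·188 + 751·19 + 701·15 = 169
u_376 = 571·169 + 868·514 + 751·188 + 701·19 = 948

948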